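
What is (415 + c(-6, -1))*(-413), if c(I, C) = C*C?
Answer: -171808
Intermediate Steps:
c(I, C) = C²
(415 + c(-6, -1))*(-413) = (415 + (-1)²)*(-413) = (415 + 1)*(-413) = 416*(-413) = -171808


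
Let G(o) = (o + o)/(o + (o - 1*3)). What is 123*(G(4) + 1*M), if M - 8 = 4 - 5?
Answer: 5289/5 ≈ 1057.8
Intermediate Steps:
G(o) = 2*o/(-3 + 2*o) (G(o) = (2*o)/(o + (o - 3)) = (2*o)/(o + (-3 + o)) = (2*o)/(-3 + 2*o) = 2*o/(-3 + 2*o))
M = 7 (M = 8 + (4 - 5) = 8 - 1 = 7)
123*(G(4) + 1*M) = 123*(2*4/(-3 + 2*4) + 1*7) = 123*(2*4/(-3 + 8) + 7) = 123*(2*4/5 + 7) = 123*(2*4*(⅕) + 7) = 123*(8/5 + 7) = 123*(43/5) = 5289/5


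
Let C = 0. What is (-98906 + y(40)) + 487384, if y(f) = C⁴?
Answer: 388478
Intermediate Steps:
y(f) = 0 (y(f) = 0⁴ = 0)
(-98906 + y(40)) + 487384 = (-98906 + 0) + 487384 = -98906 + 487384 = 388478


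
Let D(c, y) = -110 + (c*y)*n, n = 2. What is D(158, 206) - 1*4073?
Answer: 60913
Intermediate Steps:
D(c, y) = -110 + 2*c*y (D(c, y) = -110 + (c*y)*2 = -110 + 2*c*y)
D(158, 206) - 1*4073 = (-110 + 2*158*206) - 1*4073 = (-110 + 65096) - 4073 = 64986 - 4073 = 60913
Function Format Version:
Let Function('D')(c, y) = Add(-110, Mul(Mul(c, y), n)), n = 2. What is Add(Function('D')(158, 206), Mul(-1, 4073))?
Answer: 60913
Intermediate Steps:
Function('D')(c, y) = Add(-110, Mul(2, c, y)) (Function('D')(c, y) = Add(-110, Mul(Mul(c, y), 2)) = Add(-110, Mul(2, c, y)))
Add(Function('D')(158, 206), Mul(-1, 4073)) = Add(Add(-110, Mul(2, 158, 206)), Mul(-1, 4073)) = Add(Add(-110, 65096), -4073) = Add(64986, -4073) = 60913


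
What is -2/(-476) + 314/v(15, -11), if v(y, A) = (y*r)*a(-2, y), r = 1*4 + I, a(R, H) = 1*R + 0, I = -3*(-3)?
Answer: -37171/46410 ≈ -0.80093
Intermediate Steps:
I = 9
a(R, H) = R (a(R, H) = R + 0 = R)
r = 13 (r = 1*4 + 9 = 4 + 9 = 13)
v(y, A) = -26*y (v(y, A) = (y*13)*(-2) = (13*y)*(-2) = -26*y)
-2/(-476) + 314/v(15, -11) = -2/(-476) + 314/((-26*15)) = -2*(-1/476) + 314/(-390) = 1/238 + 314*(-1/390) = 1/238 - 157/195 = -37171/46410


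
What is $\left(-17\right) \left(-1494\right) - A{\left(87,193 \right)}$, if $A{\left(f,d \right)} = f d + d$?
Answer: $8414$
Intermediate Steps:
$A{\left(f,d \right)} = d + d f$ ($A{\left(f,d \right)} = d f + d = d + d f$)
$\left(-17\right) \left(-1494\right) - A{\left(87,193 \right)} = \left(-17\right) \left(-1494\right) - 193 \left(1 + 87\right) = 25398 - 193 \cdot 88 = 25398 - 16984 = 8414$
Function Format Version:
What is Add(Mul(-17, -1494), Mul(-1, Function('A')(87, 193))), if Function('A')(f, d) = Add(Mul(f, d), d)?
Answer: 8414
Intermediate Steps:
Function('A')(f, d) = Add(d, Mul(d, f)) (Function('A')(f, d) = Add(Mul(d, f), d) = Add(d, Mul(d, f)))
Add(Mul(-17, -1494), Mul(-1, Function('A')(87, 193))) = Add(Mul(-17, -1494), Mul(-1, Mul(193, Add(1, 87)))) = Add(25398, Mul(-1, Mul(193, 88))) = Add(25398, Mul(-1, 16984)) = Add(25398, -16984) = 8414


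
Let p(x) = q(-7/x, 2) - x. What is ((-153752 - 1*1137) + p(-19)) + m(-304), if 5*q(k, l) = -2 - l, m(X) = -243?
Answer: -775569/5 ≈ -1.5511e+5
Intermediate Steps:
q(k, l) = -⅖ - l/5 (q(k, l) = (-2 - l)/5 = -⅖ - l/5)
p(x) = -⅘ - x (p(x) = (-⅖ - ⅕*2) - x = (-⅖ - ⅖) - x = -⅘ - x)
((-153752 - 1*1137) + p(-19)) + m(-304) = ((-153752 - 1*1137) + (-⅘ - 1*(-19))) - 243 = ((-153752 - 1137) + (-⅘ + 19)) - 243 = (-154889 + 91/5) - 243 = -774354/5 - 243 = -775569/5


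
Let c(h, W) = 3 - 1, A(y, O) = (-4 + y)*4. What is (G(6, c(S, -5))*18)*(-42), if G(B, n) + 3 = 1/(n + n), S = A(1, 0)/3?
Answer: 2079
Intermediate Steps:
A(y, O) = -16 + 4*y
S = -4 (S = (-16 + 4*1)/3 = (-16 + 4)*(1/3) = -12*1/3 = -4)
c(h, W) = 2
G(B, n) = -3 + 1/(2*n) (G(B, n) = -3 + 1/(n + n) = -3 + 1/(2*n))
(G(6, c(S, -5))*18)*(-42) = ((-3 + (1/2)/2)*18)*(-42) = ((-3 + (1/2)*(1/2))*18)*(-42) = ((-3 + 1/4)*18)*(-42) = -11/4*18*(-42) = -99/2*(-42) = 2079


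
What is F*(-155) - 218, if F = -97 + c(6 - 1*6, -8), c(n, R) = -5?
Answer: 15592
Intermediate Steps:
F = -102 (F = -97 - 5 = -102)
F*(-155) - 218 = -102*(-155) - 218 = 15810 - 218 = 15592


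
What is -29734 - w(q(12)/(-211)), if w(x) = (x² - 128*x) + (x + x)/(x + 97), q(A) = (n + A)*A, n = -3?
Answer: -27010600246642/906403039 ≈ -29800.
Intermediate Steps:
q(A) = A*(-3 + A) (q(A) = (-3 + A)*A = A*(-3 + A))
w(x) = x² - 128*x + 2*x/(97 + x) (w(x) = (x² - 128*x) + (2*x)/(97 + x) = (x² - 128*x) + 2*x/(97 + x) = x² - 128*x + 2*x/(97 + x))
-29734 - w(q(12)/(-211)) = -29734 - (12*(-3 + 12))/(-211)*(-12414 + ((12*(-3 + 12))/(-211))² - 31*12*(-3 + 12)/(-211))/(97 + (12*(-3 + 12))/(-211)) = -29734 - (12*9)*(-1/211)*(-12414 + ((12*9)*(-1/211))² - 31*12*9*(-1)/211)/(97 + (12*9)*(-1/211)) = -29734 - 108*(-1/211)*(-12414 + (108*(-1/211))² - 3348*(-1)/211)/(97 + 108*(-1/211)) = -29734 - (-108)*(-12414 + (-108/211)² - 31*(-108/211))/(211*(97 - 108/211)) = -29734 - (-108)*(-12414 + 11664/44521 + 3348/211)/(211*20359/211) = -29734 - (-108)*211*(-551965602)/(211*20359*44521) = -29734 - 1*59612285016/906403039 = -29734 - 59612285016/906403039 = -27010600246642/906403039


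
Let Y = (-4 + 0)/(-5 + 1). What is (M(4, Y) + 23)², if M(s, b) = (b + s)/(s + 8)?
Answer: 78961/144 ≈ 548.34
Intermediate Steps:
Y = 1 (Y = -4/(-4) = -4*(-¼) = 1)
M(s, b) = (b + s)/(8 + s)
(M(4, Y) + 23)² = ((1 + 4)/(8 + 4) + 23)² = (5/12 + 23)² = (281/12)² = 78961/144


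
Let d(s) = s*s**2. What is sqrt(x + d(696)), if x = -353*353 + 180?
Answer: sqrt(337029107) ≈ 18358.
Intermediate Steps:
d(s) = s**3
x = -124429 (x = -124609 + 180 = -124429)
sqrt(x + d(696)) = sqrt(-124429 + 696**3) = sqrt(-124429 + 337153536) = sqrt(337029107)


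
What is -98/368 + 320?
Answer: 58831/184 ≈ 319.73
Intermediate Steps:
-98/368 + 320 = (1/368)*(-98) + 320 = -49/184 + 320 = 58831/184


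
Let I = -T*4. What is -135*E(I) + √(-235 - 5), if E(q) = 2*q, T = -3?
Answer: -3240 + 4*I*√15 ≈ -3240.0 + 15.492*I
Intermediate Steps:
I = 12 (I = -1*(-3)*4 = 3*4 = 12)
-135*E(I) + √(-235 - 5) = -270*12 + √(-235 - 5) = -135*24 + √(-240) = -3240 + 4*I*√15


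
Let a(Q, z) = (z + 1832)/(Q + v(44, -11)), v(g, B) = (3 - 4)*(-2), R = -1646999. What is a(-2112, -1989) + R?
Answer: -3475167733/2110 ≈ -1.6470e+6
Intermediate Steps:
v(g, B) = 2 (v(g, B) = -1*(-2) = 2)
a(Q, z) = (1832 + z)/(2 + Q) (a(Q, z) = (z + 1832)/(Q + 2) = (1832 + z)/(2 + Q))
a(-2112, -1989) + R = (1832 - 1989)/(2 - 2112) - 1646999 = -157/(-2110) - 1646999 = -1/2110*(-157) - 1646999 = 157/2110 - 1646999 = -3475167733/2110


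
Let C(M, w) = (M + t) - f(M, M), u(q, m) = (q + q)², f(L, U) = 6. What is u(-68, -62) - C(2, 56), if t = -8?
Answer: 18508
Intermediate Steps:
u(q, m) = 4*q² (u(q, m) = (2*q)² = 4*q²)
C(M, w) = -14 + M (C(M, w) = (M - 8) - 1*6 = (-8 + M) - 6 = -14 + M)
u(-68, -62) - C(2, 56) = 4*(-68)² - (-14 + 2) = 4*4624 - 1*(-12) = 18496 + 12 = 18508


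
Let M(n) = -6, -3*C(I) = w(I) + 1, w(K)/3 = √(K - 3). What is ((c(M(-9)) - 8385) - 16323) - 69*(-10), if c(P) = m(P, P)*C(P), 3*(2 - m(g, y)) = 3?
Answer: -72055/3 - 3*I ≈ -24018.0 - 3.0*I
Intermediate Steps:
w(K) = 3*√(-3 + K) (w(K) = 3*√(K - 3) = 3*√(-3 + K))
m(g, y) = 1 (m(g, y) = 2 - ⅓*3 = 2 - 1 = 1)
C(I) = -⅓ - √(-3 + I) (C(I) = -(3*√(-3 + I) + 1)/3 = -(1 + 3*√(-3 + I))/3 = -⅓ - √(-3 + I))
c(P) = -⅓ - √(-3 + P) (c(P) = 1*(-⅓ - √(-3 + P)) = -⅓ - √(-3 + P))
((c(M(-9)) - 8385) - 16323) - 69*(-10) = (((-⅓ - √(-3 - 6)) - 8385) - 16323) - 69*(-10) = (((-⅓ - √(-9)) - 8385) - 16323) - 1*(-690) = (((-⅓ - 3*I) - 8385) - 16323) + 690 = ((-25156/3 - 3*I) - 16323) + 690 = (-74125/3 - 3*I) + 690 = -72055/3 - 3*I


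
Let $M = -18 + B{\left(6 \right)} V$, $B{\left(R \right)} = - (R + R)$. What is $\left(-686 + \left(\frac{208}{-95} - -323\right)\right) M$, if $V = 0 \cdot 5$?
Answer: $\frac{624474}{95} \approx 6573.4$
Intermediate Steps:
$B{\left(R \right)} = - 2 R$
$V = 0$
$M = -18$ ($M = -18 + \left(-2\right) 6 \cdot 0 = -18 - 0 = -18 + 0 = -18$)
$\left(-686 + \left(\frac{208}{-95} - -323\right)\right) M = \left(-686 + \left(\frac{208}{-95} - -323\right)\right) \left(-18\right) = \left(-686 + \left(208 \left(- \frac{1}{95}\right) + 323\right)\right) \left(-18\right) = \left(-686 + \left(- \frac{208}{95} + 323\right)\right) \left(-18\right) = \left(-686 + \frac{30477}{95}\right) \left(-18\right) = \left(- \frac{34693}{95}\right) \left(-18\right) = \frac{624474}{95}$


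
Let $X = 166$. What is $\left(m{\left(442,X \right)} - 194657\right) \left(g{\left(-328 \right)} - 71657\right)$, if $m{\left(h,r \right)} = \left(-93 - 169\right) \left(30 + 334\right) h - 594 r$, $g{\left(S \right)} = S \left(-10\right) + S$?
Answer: $2916246727485$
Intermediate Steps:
$g{\left(S \right)} = - 9 S$ ($g{\left(S \right)} = - 10 S + S = - 9 S$)
$m{\left(h,r \right)} = - 95368 h - 594 r$ ($m{\left(h,r \right)} = \left(-262\right) 364 h - 594 r = - 95368 h - 594 r$)
$\left(m{\left(442,X \right)} - 194657\right) \left(g{\left(-328 \right)} - 71657\right) = \left(\left(\left(-95368\right) 442 - 98604\right) - 194657\right) \left(\left(-9\right) \left(-328\right) - 71657\right) = \left(\left(-42152656 - 98604\right) - 194657\right) \left(2952 - 71657\right) = \left(-42251260 - 194657\right) \left(-68705\right) = \left(-42445917\right) \left(-68705\right) = 2916246727485$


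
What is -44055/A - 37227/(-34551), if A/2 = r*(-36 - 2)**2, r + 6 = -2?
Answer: 794078971/266088768 ≈ 2.9843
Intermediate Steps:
r = -8 (r = -6 - 2 = -8)
A = -23104 (A = 2*(-8*(-36 - 2)**2) = 2*(-8*(-38)**2) = 2*(-8*1444) = 2*(-11552) = -23104)
-44055/A - 37227/(-34551) = -44055/(-23104) - 37227/(-34551) = -44055*(-1/23104) - 37227*(-1/34551) = 44055/23104 + 12409/11517 = 794078971/266088768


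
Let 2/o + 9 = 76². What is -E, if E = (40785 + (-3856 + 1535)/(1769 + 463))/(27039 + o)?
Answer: -524968850833/348044498280 ≈ -1.5083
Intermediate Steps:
o = 2/5767 (o = 2/(-9 + 76²) = 2/(-9 + 5776) = 2/5767 ≈ 0.00034680)
E = 524968850833/348044498280 (E = (40785 + (-3856 + 1535)/(1769 + 463))/(27039 + 2/5767) = (40785 - 2321/2232)/(155933915/5767) = (40785 - 2321*1/2232)*(5767/155933915) = (40785 - 2321/2232)*(5767/155933915) = (91029799/2232)*(5767/155933915) = 524968850833/348044498280 ≈ 1.5083)
-E = -1*524968850833/348044498280 = -524968850833/348044498280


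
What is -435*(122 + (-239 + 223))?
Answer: -46110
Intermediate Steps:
-435*(122 + (-239 + 223)) = -435*(122 - 16) = -435*106 = -46110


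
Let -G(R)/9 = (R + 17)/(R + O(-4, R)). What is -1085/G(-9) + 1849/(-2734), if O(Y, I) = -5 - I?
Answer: -7482539/98424 ≈ -76.024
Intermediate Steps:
G(R) = 153/5 + 9*R/5 (G(R) = -9*(R + 17)/(R + (-5 - R)) = -9*(17 + R)/(-5) = -9*(17 + R)*(-1)/5 = -9*(-17/5 - R/5) = 153/5 + 9*R/5)
-1085/G(-9) + 1849/(-2734) = -1085/(153/5 + (9/5)*(-9)) + 1849/(-2734) = -1085/(153/5 - 81/5) + 1849*(-1/2734) = -1085/72/5 - 1849/2734 = -1085*5/72 - 1849/2734 = -5425/72 - 1849/2734 = -7482539/98424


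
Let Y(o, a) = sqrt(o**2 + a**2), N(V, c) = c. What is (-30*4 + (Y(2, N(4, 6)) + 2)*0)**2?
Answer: 14400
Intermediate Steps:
Y(o, a) = sqrt(a**2 + o**2)
(-30*4 + (Y(2, N(4, 6)) + 2)*0)**2 = (-30*4 + (sqrt(6**2 + 2**2) + 2)*0)**2 = (-120 + (sqrt(36 + 4) + 2)*0)**2 = (-120 + (sqrt(40) + 2)*0)**2 = (-120 + (2*sqrt(10) + 2)*0)**2 = (-120 + (2 + 2*sqrt(10))*0)**2 = (-120 + 0)**2 = (-120)**2 = 14400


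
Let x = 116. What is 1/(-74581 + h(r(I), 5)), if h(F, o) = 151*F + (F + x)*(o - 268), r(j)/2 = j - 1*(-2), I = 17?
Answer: -1/109345 ≈ -9.1454e-6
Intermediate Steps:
r(j) = 4 + 2*j (r(j) = 2*(j - 1*(-2)) = 2*(j + 2) = 2*(2 + j) = 4 + 2*j)
h(F, o) = 151*F + (-268 + o)*(116 + F) (h(F, o) = 151*F + (F + 116)*(o - 268) = 151*F + (116 + F)*(-268 + o) = 151*F + (-268 + o)*(116 + F))
1/(-74581 + h(r(I), 5)) = 1/(-74581 + (-31088 - 117*(4 + 2*17) + 116*5 + (4 + 2*17)*5)) = 1/(-74581 + (-31088 - 117*(4 + 34) + 580 + (4 + 34)*5)) = 1/(-74581 + (-31088 - 117*38 + 580 + 38*5)) = 1/(-74581 + (-31088 - 4446 + 580 + 190)) = 1/(-74581 - 34764) = 1/(-109345) = -1/109345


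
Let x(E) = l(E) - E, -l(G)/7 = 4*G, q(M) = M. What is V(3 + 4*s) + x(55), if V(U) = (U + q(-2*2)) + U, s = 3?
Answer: -1569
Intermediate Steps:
l(G) = -28*G
V(U) = -4 + 2*U (V(U) = (U - 2*2) + U = (U - 4) + U = (-4 + U) + U = -4 + 2*U)
x(E) = -29*E (x(E) = -28*E - E = -29*E)
V(3 + 4*s) + x(55) = (-4 + 2*(3 + 4*3)) - 29*55 = (-4 + 2*(3 + 12)) - 1595 = (-4 + 2*15) - 1595 = (-4 + 30) - 1595 = 26 - 1595 = -1569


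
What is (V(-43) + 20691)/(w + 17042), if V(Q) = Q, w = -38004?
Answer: -10324/10481 ≈ -0.98502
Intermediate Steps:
(V(-43) + 20691)/(w + 17042) = (-43 + 20691)/(-38004 + 17042) = 20648/(-20962) = 20648*(-1/20962) = -10324/10481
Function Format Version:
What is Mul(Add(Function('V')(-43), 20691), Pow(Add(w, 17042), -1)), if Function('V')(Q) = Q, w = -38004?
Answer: Rational(-10324, 10481) ≈ -0.98502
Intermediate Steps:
Mul(Add(Function('V')(-43), 20691), Pow(Add(w, 17042), -1)) = Mul(Add(-43, 20691), Pow(Add(-38004, 17042), -1)) = Mul(20648, Pow(-20962, -1)) = Mul(20648, Rational(-1, 20962)) = Rational(-10324, 10481)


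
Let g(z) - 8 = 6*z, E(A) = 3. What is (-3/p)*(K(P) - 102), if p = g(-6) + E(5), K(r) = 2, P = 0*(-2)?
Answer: -12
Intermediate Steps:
g(z) = 8 + 6*z
P = 0
p = -25 (p = (8 + 6*(-6)) + 3 = (8 - 36) + 3 = -28 + 3 = -25)
(-3/p)*(K(P) - 102) = (-3/(-25))*(2 - 102) = -3*(-1/25)*(-100) = (3/25)*(-100) = -12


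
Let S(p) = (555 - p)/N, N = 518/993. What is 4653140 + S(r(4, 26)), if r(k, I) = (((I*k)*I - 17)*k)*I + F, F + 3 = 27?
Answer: 2133361939/518 ≈ 4.1185e+6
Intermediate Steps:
F = 24 (F = -3 + 27 = 24)
N = 518/993 (N = 518*(1/993) = 518/993 ≈ 0.52165)
r(k, I) = 24 + I*k*(-17 + k*I**2) (r(k, I) = (((I*k)*I - 17)*k)*I + 24 = ((k*I**2 - 17)*k)*I + 24 = ((-17 + k*I**2)*k)*I + 24 = (k*(-17 + k*I**2))*I + 24 = I*k*(-17 + k*I**2) + 24 = 24 + I*k*(-17 + k*I**2))
S(p) = 14895/14 - 993*p/518 (S(p) = (555 - p)/(518/993) = (555 - p)*(993/518) = 14895/14 - 993*p/518)
4653140 + S(r(4, 26)) = 4653140 + (14895/14 - 993*(24 + 26**3*4**2 - 17*26*4)/518) = 4653140 + (14895/14 - 993*(24 + 17576*16 - 1768)/518) = 4653140 + (14895/14 - 993*(24 + 281216 - 1768)/518) = 4653140 + (14895/14 - 993/518*279472) = 4653140 + (14895/14 - 138757848/259) = 4653140 - 276964581/518 = 2133361939/518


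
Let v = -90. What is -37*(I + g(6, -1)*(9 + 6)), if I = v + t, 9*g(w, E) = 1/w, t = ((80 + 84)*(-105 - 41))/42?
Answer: 3076069/126 ≈ 24413.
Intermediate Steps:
t = -11972/21 (t = (164*(-146))*(1/42) = -23944*1/42 = -11972/21 ≈ -570.10)
g(w, E) = 1/(9*w) (g(w, E) = (1/w)/9 = 1/(9*w))
I = -13862/21 (I = -90 - 11972/21 = -13862/21 ≈ -660.10)
-37*(I + g(6, -1)*(9 + 6)) = -37*(-13862/21 + ((1/9)/6)*(9 + 6)) = -37*(-13862/21 + ((1/9)*(1/6))*15) = -37*(-13862/21 + (1/54)*15) = -37*(-13862/21 + 5/18) = -37*(-83137/126) = 3076069/126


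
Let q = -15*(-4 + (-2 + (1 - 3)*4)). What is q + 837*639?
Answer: 535053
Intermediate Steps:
q = 210 (q = -15*(-4 + (-2 - 2*4)) = -15*(-4 + (-2 - 8)) = -15*(-4 - 10) = -15*(-14) = 210)
q + 837*639 = 210 + 837*639 = 210 + 534843 = 535053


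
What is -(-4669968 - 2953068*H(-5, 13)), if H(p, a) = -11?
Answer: -27813780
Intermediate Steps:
-(-4669968 - 2953068*H(-5, 13)) = -68676/(1/(-43*(-11) - 68)) = -68676/(1/(473 - 68)) = -68676/(1/405) = -68676/1/405 = -68676*405 = -27813780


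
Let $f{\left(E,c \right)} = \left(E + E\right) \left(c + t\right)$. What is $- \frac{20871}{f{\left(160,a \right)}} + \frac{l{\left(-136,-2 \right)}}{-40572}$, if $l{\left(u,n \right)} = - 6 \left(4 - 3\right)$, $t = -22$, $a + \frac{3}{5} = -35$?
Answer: $\frac{7841563}{6924288} \approx 1.1325$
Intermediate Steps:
$a = - \frac{178}{5}$ ($a = - \frac{3}{5} - 35 = - \frac{178}{5} \approx -35.6$)
$f{\left(E,c \right)} = 2 E \left(-22 + c\right)$ ($f{\left(E,c \right)} = \left(E + E\right) \left(c - 22\right) = 2 E \left(-22 + c\right)$)
$l{\left(u,n \right)} = -6$ ($l{\left(u,n \right)} = \left(-6\right) 1 = -6$)
$- \frac{20871}{f{\left(160,a \right)}} + \frac{l{\left(-136,-2 \right)}}{-40572} = - \frac{20871}{2 \cdot 160 \left(-22 - \frac{178}{5}\right)} - \frac{6}{-40572} = - \frac{20871}{2 \cdot 160 \left(- \frac{288}{5}\right)} - - \frac{1}{6762} = - \frac{20871}{-18432} + \frac{1}{6762} = \left(-20871\right) \left(- \frac{1}{18432}\right) + \frac{1}{6762} = \frac{2319}{2048} + \frac{1}{6762} = \frac{7841563}{6924288}$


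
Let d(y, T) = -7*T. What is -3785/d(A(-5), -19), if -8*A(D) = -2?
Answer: -3785/133 ≈ -28.459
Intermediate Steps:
A(D) = ¼ (A(D) = -⅛*(-2) = ¼)
-3785/d(A(-5), -19) = -3785/((-7*(-19))) = -3785/133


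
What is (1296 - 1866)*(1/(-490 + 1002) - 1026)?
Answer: 149713635/256 ≈ 5.8482e+5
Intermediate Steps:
(1296 - 1866)*(1/(-490 + 1002) - 1026) = -570*(1/512 - 1026) = -570*(-525311/512) = 149713635/256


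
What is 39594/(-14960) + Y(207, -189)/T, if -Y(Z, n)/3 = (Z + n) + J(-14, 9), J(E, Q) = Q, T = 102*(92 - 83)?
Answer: -20457/7480 ≈ -2.7349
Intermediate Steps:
T = 918 (T = 102*9 = 918)
Y(Z, n) = -27 - 3*Z - 3*n (Y(Z, n) = -3*((Z + n) + 9) = -3*(9 + Z + n) = -27 - 3*Z - 3*n)
39594/(-14960) + Y(207, -189)/T = 39594/(-14960) + (-27 - 3*207 - 3*(-189))/918 = 39594*(-1/14960) + (-27 - 621 + 567)*(1/918) = -19797/7480 - 81*1/918 = -19797/7480 - 3/34 = -20457/7480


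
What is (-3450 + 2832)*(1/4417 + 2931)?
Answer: -8000768904/4417 ≈ -1.8114e+6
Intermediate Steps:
(-3450 + 2832)*(1/4417 + 2931) = -618*(1/4417 + 2931) = -618*12946228/4417 = -8000768904/4417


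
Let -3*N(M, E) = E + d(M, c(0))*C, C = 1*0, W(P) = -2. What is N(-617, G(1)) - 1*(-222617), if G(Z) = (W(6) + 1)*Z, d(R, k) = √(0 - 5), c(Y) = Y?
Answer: 667852/3 ≈ 2.2262e+5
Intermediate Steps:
d(R, k) = I*√5 (d(R, k) = √(-5) = I*√5)
C = 0
G(Z) = -Z (G(Z) = (-2 + 1)*Z = -Z)
N(M, E) = -E/3 (N(M, E) = -(E + (I*√5)*0)/3 = -(E + 0)/3 = -E/3)
N(-617, G(1)) - 1*(-222617) = -(-1)/3 - 1*(-222617) = -⅓*(-1) + 222617 = ⅓ + 222617 = 667852/3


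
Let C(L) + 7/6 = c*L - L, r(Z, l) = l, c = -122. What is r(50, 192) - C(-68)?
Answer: -49025/6 ≈ -8170.8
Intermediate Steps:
C(L) = -7/6 - 123*L (C(L) = -7/6 + (-122*L - L) = -7/6 - 123*L)
r(50, 192) - C(-68) = 192 - (-7/6 - 123*(-68)) = 192 - (-7/6 + 8364) = 192 - 1*50177/6 = 192 - 50177/6 = -49025/6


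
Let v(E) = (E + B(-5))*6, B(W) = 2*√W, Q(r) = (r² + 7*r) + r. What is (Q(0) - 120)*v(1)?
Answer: -720 - 1440*I*√5 ≈ -720.0 - 3219.9*I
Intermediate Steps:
Q(r) = r² + 8*r
v(E) = 6*E + 12*I*√5 (v(E) = (E + 2*√(-5))*6 = (E + 2*(I*√5))*6 = (E + 2*I*√5)*6 = 6*E + 12*I*√5)
(Q(0) - 120)*v(1) = (0*(8 + 0) - 120)*(6*1 + 12*I*√5) = (0*8 - 120)*(6 + 12*I*√5) = (0 - 120)*(6 + 12*I*√5) = -120*(6 + 12*I*√5) = -720 - 1440*I*√5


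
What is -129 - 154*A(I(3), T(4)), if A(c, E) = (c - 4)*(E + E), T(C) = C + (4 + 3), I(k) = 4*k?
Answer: -27233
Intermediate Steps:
T(C) = 7 + C (T(C) = C + 7 = 7 + C)
A(c, E) = 2*E*(-4 + c) (A(c, E) = (-4 + c)*(2*E) = 2*E*(-4 + c))
-129 - 154*A(I(3), T(4)) = -129 - 308*(7 + 4)*(-4 + 4*3) = -129 - 308*11*(-4 + 12) = -129 - 308*11*8 = -129 - 154*176 = -129 - 27104 = -27233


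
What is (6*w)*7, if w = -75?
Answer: -3150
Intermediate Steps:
(6*w)*7 = (6*(-75))*7 = -450*7 = -3150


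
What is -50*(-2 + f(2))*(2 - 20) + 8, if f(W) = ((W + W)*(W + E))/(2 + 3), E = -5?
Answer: -3952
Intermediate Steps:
f(W) = 2*W*(-5 + W)/5 (f(W) = ((W + W)*(W - 5))/(2 + 3) = ((2*W)*(-5 + W))/5 = (2*W*(-5 + W))*(⅕) = 2*W*(-5 + W)/5)
-50*(-2 + f(2))*(2 - 20) + 8 = -50*(-2 + (⅖)*2*(-5 + 2))*(2 - 20) + 8 = -50*(-2 + (⅖)*2*(-3))*(-18) + 8 = -50*(-2 - 12/5)*(-18) + 8 = -(-220)*(-18) + 8 = -50*396/5 + 8 = -3960 + 8 = -3952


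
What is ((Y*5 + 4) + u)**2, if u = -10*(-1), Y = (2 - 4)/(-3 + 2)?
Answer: 576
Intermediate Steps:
Y = 2 (Y = -2/(-1) = -2*(-1) = 2)
u = 10
((Y*5 + 4) + u)**2 = ((2*5 + 4) + 10)**2 = ((10 + 4) + 10)**2 = (14 + 10)**2 = 24**2 = 576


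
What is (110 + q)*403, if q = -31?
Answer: 31837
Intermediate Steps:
(110 + q)*403 = (110 - 31)*403 = 79*403 = 31837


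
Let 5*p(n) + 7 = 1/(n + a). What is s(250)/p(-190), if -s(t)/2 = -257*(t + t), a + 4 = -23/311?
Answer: -7755874500/42281 ≈ -1.8344e+5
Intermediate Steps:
a = -1267/311 (a = -4 - 23/311 = -1267/311 ≈ -4.0740)
p(n) = -7/5 + 1/(5*(-1267/311 + n)) (p(n) = -7/5 + 1/(5*(n - 1267/311)) = -7/5 + 1/(5*(-1267/311 + n)))
s(t) = 1028*t (s(t) = -(-514)*(t + t) = -(-514)*2*t = -(-1028)*t = 1028*t)
s(250)/p(-190) = (1028*250)/(((9180 - 2177*(-190))/(5*(-1267 + 311*(-190))))) = 257000/(((9180 + 413630)/(5*(-1267 - 59090)))) = 257000/(((1/5)*422810/(-60357))) = 257000/(((1/5)*(-1/60357)*422810)) = 257000/(-84562/60357) = 257000*(-60357/84562) = -7755874500/42281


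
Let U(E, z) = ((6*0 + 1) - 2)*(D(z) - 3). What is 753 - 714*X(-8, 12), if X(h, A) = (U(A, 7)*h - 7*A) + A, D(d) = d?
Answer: 29313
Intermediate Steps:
U(E, z) = 3 - z (U(E, z) = ((6*0 + 1) - 2)*(z - 3) = ((0 + 1) - 2)*(-3 + z) = (1 - 2)*(-3 + z) = -(-3 + z) = 3 - z)
X(h, A) = -6*A - 4*h (X(h, A) = ((3 - 1*7)*h - 7*A) + A = ((3 - 7)*h - 7*A) + A = (-4*h - 7*A) + A = (-7*A - 4*h) + A = -6*A - 4*h)
753 - 714*X(-8, 12) = 753 - 714*(-6*12 - 4*(-8)) = 753 - 714*(-72 + 32) = 753 - 714*(-40) = 753 + 28560 = 29313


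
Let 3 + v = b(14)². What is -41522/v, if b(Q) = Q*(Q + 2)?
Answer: -41522/50173 ≈ -0.82758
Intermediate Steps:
b(Q) = Q*(2 + Q)
v = 50173 (v = -3 + (14*(2 + 14))² = -3 + (14*16)² = -3 + 224² = -3 + 50176 = 50173)
-41522/v = -41522/50173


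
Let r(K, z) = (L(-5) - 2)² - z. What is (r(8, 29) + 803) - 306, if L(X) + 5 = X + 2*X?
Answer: 952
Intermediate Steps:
L(X) = -5 + 3*X (L(X) = -5 + (X + 2*X) = -5 + 3*X)
r(K, z) = 484 - z (r(K, z) = ((-5 + 3*(-5)) - 2)² - z = ((-5 - 15) - 2)² - z = (-20 - 2)² - z = (-22)² - z = 484 - z)
(r(8, 29) + 803) - 306 = ((484 - 1*29) + 803) - 306 = ((484 - 29) + 803) - 306 = (455 + 803) - 306 = 1258 - 306 = 952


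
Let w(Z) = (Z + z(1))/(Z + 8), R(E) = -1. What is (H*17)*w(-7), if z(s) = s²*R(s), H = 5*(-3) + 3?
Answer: 1632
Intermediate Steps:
H = -12 (H = -15 + 3 = -12)
z(s) = -s² (z(s) = s²*(-1) = -s²)
w(Z) = (-1 + Z)/(8 + Z) (w(Z) = (Z - 1*1²)/(Z + 8) = (Z - 1*1)/(8 + Z) = (Z - 1)/(8 + Z) = (-1 + Z)/(8 + Z))
(H*17)*w(-7) = (-12*17)*((-1 - 7)/(8 - 7)) = -204*(-8)/1 = -204*(-8) = 1632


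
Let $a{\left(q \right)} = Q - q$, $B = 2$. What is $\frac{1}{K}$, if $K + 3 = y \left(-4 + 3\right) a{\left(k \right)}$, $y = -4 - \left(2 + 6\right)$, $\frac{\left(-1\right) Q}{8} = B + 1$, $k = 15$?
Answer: $- \frac{1}{471} \approx -0.0021231$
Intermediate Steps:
$Q = -24$ ($Q = - 8 \left(2 + 1\right) = \left(-8\right) 3 = -24$)
$y = -12$ ($y = -4 - 8 = -12$)
$a{\left(q \right)} = -24 - q$
$K = -471$ ($K = -3 + - 12 \left(-4 + 3\right) \left(-24 - 15\right) = -3 + \left(-12\right) \left(-1\right) \left(-24 - 15\right) = -3 + 12 \left(-39\right) = -3 - 468 = -471$)
$\frac{1}{K} = \frac{1}{-471} = - \frac{1}{471}$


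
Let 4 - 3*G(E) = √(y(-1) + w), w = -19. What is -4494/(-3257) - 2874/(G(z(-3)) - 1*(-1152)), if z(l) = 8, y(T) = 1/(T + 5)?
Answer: 6*(-4177538*I + 3745*√3)/(16285*(√3 + 1384*I)) ≈ -1.1121 - 0.0031186*I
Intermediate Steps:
y(T) = 1/(5 + T)
G(E) = 4/3 - 5*I*√3/6 (G(E) = 4/3 - √(1/(5 - 1) - 19)/3 = 4/3 - √(1/4 - 19)/3 = 4/3 - √(¼ - 19)/3 = 4/3 - 5*I*√3/6)
-4494/(-3257) - 2874/(G(z(-3)) - 1*(-1152)) = -4494/(-3257) - 2874/((4/3 - 5*I*√3/6) - 1*(-1152)) = -4494*(-1/3257) - 2874/((4/3 - 5*I*√3/6) + 1152) = 4494/3257 - 2874/(3460/3 - 5*I*√3/6)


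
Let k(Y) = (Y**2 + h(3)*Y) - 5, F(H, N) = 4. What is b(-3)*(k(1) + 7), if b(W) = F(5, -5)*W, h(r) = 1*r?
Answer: -72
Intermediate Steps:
h(r) = r
k(Y) = -5 + Y**2 + 3*Y (k(Y) = (Y**2 + 3*Y) - 5 = -5 + Y**2 + 3*Y)
b(W) = 4*W
b(-3)*(k(1) + 7) = (4*(-3))*((-5 + 1**2 + 3*1) + 7) = -12*((-5 + 1 + 3) + 7) = -12*(-1 + 7) = -12*6 = -72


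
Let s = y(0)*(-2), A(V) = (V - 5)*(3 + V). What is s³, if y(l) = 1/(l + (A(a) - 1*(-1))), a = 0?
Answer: 1/343 ≈ 0.0029155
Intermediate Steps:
A(V) = (-5 + V)*(3 + V)
y(l) = 1/(-14 + l) (y(l) = 1/(l + ((-15 + 0² - 2*0) - 1*(-1))) = 1/(l + ((-15 + 0 + 0) + 1)) = 1/(l + (-15 + 1)) = 1/(l - 14) = 1/(-14 + l))
s = ⅐ (s = -2/(-14 + 0) = -2/(-14) = -1/14*(-2) = ⅐ ≈ 0.14286)
s³ = (⅐)³ = 1/343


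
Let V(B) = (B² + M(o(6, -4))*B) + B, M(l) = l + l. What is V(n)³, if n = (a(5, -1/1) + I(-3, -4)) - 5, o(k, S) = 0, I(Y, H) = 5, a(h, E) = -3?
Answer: 216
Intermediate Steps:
M(l) = 2*l
n = -3 (n = (-3 + 5) - 5 = 2 - 5 = -3)
V(B) = B + B² (V(B) = (B² + (2*0)*B) + B = (B² + 0*B) + B = (B² + 0) + B = B² + B = B + B²)
V(n)³ = (-3*(1 - 3))³ = (-3*(-2))³ = 6³ = 216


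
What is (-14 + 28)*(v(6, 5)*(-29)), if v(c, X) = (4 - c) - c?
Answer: 3248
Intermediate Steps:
v(c, X) = 4 - 2*c
(-14 + 28)*(v(6, 5)*(-29)) = (-14 + 28)*((4 - 2*6)*(-29)) = 14*((4 - 12)*(-29)) = 14*(-8*(-29)) = 14*232 = 3248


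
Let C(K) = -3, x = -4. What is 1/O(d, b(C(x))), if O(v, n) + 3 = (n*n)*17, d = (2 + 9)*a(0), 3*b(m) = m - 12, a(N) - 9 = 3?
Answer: 1/422 ≈ 0.0023697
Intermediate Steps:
a(N) = 12 (a(N) = 9 + 3 = 12)
b(m) = -4 + m/3 (b(m) = (m - 12)/3 = (-12 + m)/3 = -4 + m/3)
d = 132 (d = (2 + 9)*12 = 11*12 = 132)
O(v, n) = -3 + 17*n**2 (O(v, n) = -3 + (n*n)*17 = -3 + n**2*17 = -3 + 17*n**2)
1/O(d, b(C(x))) = 1/(-3 + 17*(-4 + (1/3)*(-3))**2) = 1/(-3 + 17*(-4 - 1)**2) = 1/(-3 + 17*(-5)**2) = 1/(-3 + 17*25) = 1/(-3 + 425) = 1/422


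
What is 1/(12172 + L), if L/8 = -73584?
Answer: -1/576500 ≈ -1.7346e-6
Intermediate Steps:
L = -588672 (L = 8*(-73584) = -588672)
1/(12172 + L) = 1/(12172 - 588672) = 1/(-576500) = -1/576500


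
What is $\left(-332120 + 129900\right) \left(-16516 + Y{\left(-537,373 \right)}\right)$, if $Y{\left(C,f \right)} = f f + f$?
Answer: $-24870228920$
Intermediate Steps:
$Y{\left(C,f \right)} = f + f^{2}$ ($Y{\left(C,f \right)} = f^{2} + f = f + f^{2}$)
$\left(-332120 + 129900\right) \left(-16516 + Y{\left(-537,373 \right)}\right) = \left(-332120 + 129900\right) \left(-16516 + 373 \left(1 + 373\right)\right) = - 202220 \left(-16516 + 373 \cdot 374\right) = - 202220 \left(-16516 + 139502\right) = \left(-202220\right) 122986 = -24870228920$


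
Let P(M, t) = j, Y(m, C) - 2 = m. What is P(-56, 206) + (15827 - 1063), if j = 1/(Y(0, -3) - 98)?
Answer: 1417343/96 ≈ 14764.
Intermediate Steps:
Y(m, C) = 2 + m
j = -1/96 (j = 1/((2 + 0) - 98) = 1/(2 - 98) = 1/(-96) = -1/96 ≈ -0.010417)
P(M, t) = -1/96
P(-56, 206) + (15827 - 1063) = -1/96 + (15827 - 1063) = -1/96 + 14764 = 1417343/96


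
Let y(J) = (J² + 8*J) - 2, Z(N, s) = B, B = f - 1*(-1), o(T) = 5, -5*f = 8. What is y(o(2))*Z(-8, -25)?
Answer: -189/5 ≈ -37.800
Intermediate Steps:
f = -8/5 (f = -⅕*8 = -8/5 ≈ -1.6000)
B = -⅗ (B = -8/5 - 1*(-1) = -8/5 + 1 = -⅗ ≈ -0.60000)
Z(N, s) = -⅗
y(J) = -2 + J² + 8*J
y(o(2))*Z(-8, -25) = (-2 + 5² + 8*5)*(-⅗) = (-2 + 25 + 40)*(-⅗) = 63*(-⅗) = -189/5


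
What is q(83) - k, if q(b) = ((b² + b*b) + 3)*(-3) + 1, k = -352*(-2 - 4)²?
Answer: -28670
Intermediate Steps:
k = -12672 (k = -352*(-6)² = -352*36 = -12672)
q(b) = -8 - 6*b² (q(b) = ((b² + b²) + 3)*(-3) + 1 = (2*b² + 3)*(-3) + 1 = (3 + 2*b²)*(-3) + 1 = (-9 - 6*b²) + 1 = -8 - 6*b²)
q(83) - k = (-8 - 6*83²) - 1*(-12672) = (-8 - 6*6889) + 12672 = (-8 - 41334) + 12672 = -41342 + 12672 = -28670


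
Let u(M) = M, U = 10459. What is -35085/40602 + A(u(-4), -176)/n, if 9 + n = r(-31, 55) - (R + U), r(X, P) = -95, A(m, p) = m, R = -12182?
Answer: -18988341/21911546 ≈ -0.86659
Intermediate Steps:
n = 1619 (n = -9 + (-95 - (-12182 + 10459)) = -9 + (-95 - 1*(-1723)) = -9 + (-95 + 1723) = -9 + 1628 = 1619)
-35085/40602 + A(u(-4), -176)/n = -35085/40602 - 4/1619 = -35085*1/40602 - 4*1/1619 = -11695/13534 - 4/1619 = -18988341/21911546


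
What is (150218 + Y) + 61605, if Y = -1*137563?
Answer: 74260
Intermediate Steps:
Y = -137563
(150218 + Y) + 61605 = (150218 - 137563) + 61605 = 12655 + 61605 = 74260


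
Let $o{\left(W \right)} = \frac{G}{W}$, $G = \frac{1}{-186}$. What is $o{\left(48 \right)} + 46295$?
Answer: $\frac{413321759}{8928} \approx 46295.0$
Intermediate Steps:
$G = - \frac{1}{186} \approx -0.0053763$
$o{\left(W \right)} = - \frac{1}{186 W}$
$o{\left(48 \right)} + 46295 = - \frac{1}{186 \cdot 48} + 46295 = \left(- \frac{1}{186}\right) \frac{1}{48} + 46295 = - \frac{1}{8928} + 46295 = \frac{413321759}{8928}$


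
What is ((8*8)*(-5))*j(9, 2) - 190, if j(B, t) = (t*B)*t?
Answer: -11710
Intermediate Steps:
j(B, t) = B*t² (j(B, t) = (B*t)*t = B*t²)
((8*8)*(-5))*j(9, 2) - 190 = ((8*8)*(-5))*(9*2²) - 190 = (64*(-5))*(9*4) - 190 = -320*36 - 190 = -11520 - 190 = -11710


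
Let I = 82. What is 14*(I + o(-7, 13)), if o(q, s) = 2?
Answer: 1176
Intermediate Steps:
14*(I + o(-7, 13)) = 14*(82 + 2) = 14*84 = 1176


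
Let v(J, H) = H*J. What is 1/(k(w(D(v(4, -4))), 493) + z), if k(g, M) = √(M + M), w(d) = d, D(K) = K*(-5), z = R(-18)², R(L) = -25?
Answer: 625/389639 - √986/389639 ≈ 0.0015235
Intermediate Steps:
z = 625 (z = (-25)² = 625)
D(K) = -5*K
k(g, M) = √2*√M (k(g, M) = √(2*M) = √2*√M)
1/(k(w(D(v(4, -4))), 493) + z) = 1/(√2*√493 + 625) = 1/(√986 + 625) = 1/(625 + √986)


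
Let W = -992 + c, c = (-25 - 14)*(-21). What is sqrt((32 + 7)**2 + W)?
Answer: 2*sqrt(337) ≈ 36.715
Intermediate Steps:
c = 819 (c = -39*(-21) = 819)
W = -173 (W = -992 + 819 = -173)
sqrt((32 + 7)**2 + W) = sqrt((32 + 7)**2 - 173) = sqrt(39**2 - 173) = sqrt(1521 - 173) = sqrt(1348) = 2*sqrt(337)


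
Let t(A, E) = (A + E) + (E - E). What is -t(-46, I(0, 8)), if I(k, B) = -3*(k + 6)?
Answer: 64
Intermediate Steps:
I(k, B) = -18 - 3*k (I(k, B) = -3*(6 + k) = -18 - 3*k)
t(A, E) = A + E (t(A, E) = (A + E) + 0 = A + E)
-t(-46, I(0, 8)) = -(-46 + (-18 - 3*0)) = -(-46 + (-18 + 0)) = -(-46 - 18) = -1*(-64) = 64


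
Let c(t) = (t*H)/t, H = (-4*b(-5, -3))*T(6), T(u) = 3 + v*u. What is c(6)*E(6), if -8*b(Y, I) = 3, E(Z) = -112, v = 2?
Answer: -2520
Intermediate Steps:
T(u) = 3 + 2*u
b(Y, I) = -3/8 (b(Y, I) = -⅛*3 = -3/8)
H = 45/2 (H = (-4*(-3/8))*(3 + 2*6) = 3*(3 + 12)/2 = (3/2)*15 = 45/2 ≈ 22.500)
c(t) = 45/2 (c(t) = (t*(45/2))/t = (45*t/2)/t = 45/2)
c(6)*E(6) = (45/2)*(-112) = -2520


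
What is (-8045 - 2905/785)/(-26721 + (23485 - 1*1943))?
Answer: 1263646/813103 ≈ 1.5541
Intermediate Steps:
(-8045 - 2905/785)/(-26721 + (23485 - 1*1943)) = (-8045 - 2905*1/785)/(-26721 + (23485 - 1943)) = (-8045 - 581/157)/(-26721 + 21542) = -1263646/157/(-5179) = -1263646/157*(-1/5179) = 1263646/813103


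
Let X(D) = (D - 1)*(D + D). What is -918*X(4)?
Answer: -22032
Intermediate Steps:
X(D) = 2*D*(-1 + D) (X(D) = (-1 + D)*(2*D) = 2*D*(-1 + D))
-918*X(4) = -1836*4*(-1 + 4) = -1836*4*3 = -918*24 = -22032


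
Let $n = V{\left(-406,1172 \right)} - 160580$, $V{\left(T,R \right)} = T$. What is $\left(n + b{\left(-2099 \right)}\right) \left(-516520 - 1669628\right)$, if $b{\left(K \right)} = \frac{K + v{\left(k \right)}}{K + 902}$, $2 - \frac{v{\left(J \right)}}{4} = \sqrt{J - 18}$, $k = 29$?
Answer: $\frac{46807408601372}{133} - \frac{2914864 \sqrt{11}}{399} \approx 3.5194 \cdot 10^{11}$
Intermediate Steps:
$v{\left(J \right)} = 8 - 4 \sqrt{-18 + J}$ ($v{\left(J \right)} = 8 - 4 \sqrt{J - 18} = 8 - 4 \sqrt{-18 + J}$)
$n = -160986$ ($n = -406 - 160580 = -160986$)
$b{\left(K \right)} = \frac{8 + K - 4 \sqrt{11}}{902 + K}$ ($b{\left(K \right)} = \frac{K + \left(8 - 4 \sqrt{-18 + 29}\right)}{K + 902} = \frac{K + \left(8 - 4 \sqrt{11}\right)}{902 + K} = \frac{8 + K - 4 \sqrt{11}}{902 + K}$)
$\left(n + b{\left(-2099 \right)}\right) \left(-516520 - 1669628\right) = \left(-160986 + \frac{8 - 2099 - 4 \sqrt{11}}{902 - 2099}\right) \left(-516520 - 1669628\right) = \left(-160986 + \frac{-2091 - 4 \sqrt{11}}{-1197}\right) \left(-2186148\right) = \left(-160986 - \frac{-2091 - 4 \sqrt{11}}{1197}\right) \left(-2186148\right) = \left(-160986 + \left(\frac{697}{399} + \frac{4 \sqrt{11}}{1197}\right)\right) \left(-2186148\right) = \left(- \frac{64232717}{399} + \frac{4 \sqrt{11}}{1197}\right) \left(-2186148\right) = \frac{46807408601372}{133} - \frac{2914864 \sqrt{11}}{399}$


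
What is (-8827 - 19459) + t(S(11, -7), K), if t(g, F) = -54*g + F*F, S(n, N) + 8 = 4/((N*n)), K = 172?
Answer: 133426/77 ≈ 1732.8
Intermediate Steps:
S(n, N) = -8 + 4/(N*n) (S(n, N) = -8 + 4/((N*n)) = -8 + 4*(1/(N*n)) = -8 + 4/(N*n))
t(g, F) = F² - 54*g (t(g, F) = -54*g + F² = F² - 54*g)
(-8827 - 19459) + t(S(11, -7), K) = (-8827 - 19459) + (172² - 54*(-8 + 4/(-7*11))) = -28286 + (29584 - 54*(-8 + 4*(-⅐)*(1/11))) = -28286 + (29584 - 54*(-8 - 4/77)) = -28286 + (29584 - 54*(-620/77)) = -28286 + (29584 + 33480/77) = -28286 + 2311448/77 = 133426/77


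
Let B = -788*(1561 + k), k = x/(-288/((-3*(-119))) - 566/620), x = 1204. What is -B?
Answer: 43032362436/63437 ≈ 6.7835e+5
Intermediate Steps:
k = -44415560/63437 (k = 1204/(-288/((-3*(-119))) - 566/620) = 1204/(-288/357 - 566*1/620) = 1204/(-288*1/357 - 283/310) = 1204/(-96/119 - 283/310) = 1204/(-63437/36890) = 1204*(-36890/63437) = -44415560/63437 ≈ -700.15)
B = -43032362436/63437 (B = -788*(1561 - 44415560/63437) = -788*54609597/63437 = -43032362436/63437 ≈ -6.7835e+5)
-B = -1*(-43032362436/63437) = 43032362436/63437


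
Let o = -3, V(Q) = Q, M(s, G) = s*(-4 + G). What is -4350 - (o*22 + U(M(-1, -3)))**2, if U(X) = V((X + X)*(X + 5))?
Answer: -14754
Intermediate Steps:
U(X) = 2*X*(5 + X) (U(X) = (X + X)*(X + 5) = (2*X)*(5 + X) = 2*X*(5 + X))
-4350 - (o*22 + U(M(-1, -3)))**2 = -4350 - (-3*22 + 2*(-(-4 - 3))*(5 - (-4 - 3)))**2 = -4350 - (-66 + 2*(-1*(-7))*(5 - 1*(-7)))**2 = -4350 - (-66 + 2*7*(5 + 7))**2 = -4350 - (-66 + 2*7*12)**2 = -4350 - (-66 + 168)**2 = -4350 - 1*102**2 = -4350 - 1*10404 = -4350 - 10404 = -14754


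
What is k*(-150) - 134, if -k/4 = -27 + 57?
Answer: 17866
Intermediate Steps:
k = -120 (k = -4*(-27 + 57) = -4*30 = -120)
k*(-150) - 134 = -120*(-150) - 134 = 18000 - 134 = 17866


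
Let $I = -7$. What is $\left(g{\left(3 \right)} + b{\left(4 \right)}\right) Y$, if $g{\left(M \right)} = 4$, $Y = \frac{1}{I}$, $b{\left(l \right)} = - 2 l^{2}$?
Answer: $4$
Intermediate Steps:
$Y = - \frac{1}{7}$ ($Y = \frac{1}{-7} = - \frac{1}{7} \approx -0.14286$)
$\left(g{\left(3 \right)} + b{\left(4 \right)}\right) Y = \left(4 - 2 \cdot 4^{2}\right) \left(- \frac{1}{7}\right) = \left(4 - 32\right) \left(- \frac{1}{7}\right) = \left(-28\right) \left(- \frac{1}{7}\right) = 4$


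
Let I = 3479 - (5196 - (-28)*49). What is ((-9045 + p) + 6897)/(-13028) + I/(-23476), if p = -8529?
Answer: 36362093/38230666 ≈ 0.95112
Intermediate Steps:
I = -3089 (I = 3479 - (5196 - 1*(-1372)) = 3479 - (5196 + 1372) = 3479 - 1*6568 = 3479 - 6568 = -3089)
((-9045 + p) + 6897)/(-13028) + I/(-23476) = ((-9045 - 8529) + 6897)/(-13028) - 3089/(-23476) = (-17574 + 6897)*(-1/13028) - 3089*(-1/23476) = -10677*(-1/13028) + 3089/23476 = 10677/13028 + 3089/23476 = 36362093/38230666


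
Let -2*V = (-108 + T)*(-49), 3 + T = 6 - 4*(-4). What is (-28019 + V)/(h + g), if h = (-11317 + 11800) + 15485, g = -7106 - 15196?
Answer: 60399/12668 ≈ 4.7678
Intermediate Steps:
g = -22302
T = 19 (T = -3 + (6 - 4*(-4)) = -3 + (6 + 16) = -3 + 22 = 19)
h = 15968 (h = 483 + 15485 = 15968)
V = -4361/2 (V = -(-108 + 19)*(-49)/2 = -(-89)*(-49)/2 = -½*4361 = -4361/2 ≈ -2180.5)
(-28019 + V)/(h + g) = (-28019 - 4361/2)/(15968 - 22302) = -60399/2/(-6334) = -60399/2*(-1/6334) = 60399/12668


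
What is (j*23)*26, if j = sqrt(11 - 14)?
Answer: 598*I*sqrt(3) ≈ 1035.8*I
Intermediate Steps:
j = I*sqrt(3) (j = sqrt(-3) = I*sqrt(3) ≈ 1.732*I)
(j*23)*26 = ((I*sqrt(3))*23)*26 = (23*I*sqrt(3))*26 = 598*I*sqrt(3)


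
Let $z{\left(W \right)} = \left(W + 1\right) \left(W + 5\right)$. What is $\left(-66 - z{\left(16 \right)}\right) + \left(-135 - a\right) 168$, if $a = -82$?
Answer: $-9327$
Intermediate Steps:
$z{\left(W \right)} = \left(1 + W\right) \left(5 + W\right)$
$\left(-66 - z{\left(16 \right)}\right) + \left(-135 - a\right) 168 = \left(-66 - \left(5 + 16^{2} + 6 \cdot 16\right)\right) + \left(-135 - -82\right) 168 = \left(-66 - \left(5 + 256 + 96\right)\right) + \left(-135 + 82\right) 168 = \left(-66 - 357\right) - 8904 = -423 - 8904 = -9327$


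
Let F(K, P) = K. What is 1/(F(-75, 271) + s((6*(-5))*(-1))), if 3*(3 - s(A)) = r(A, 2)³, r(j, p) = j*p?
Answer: -1/72072 ≈ -1.3875e-5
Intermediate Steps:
s(A) = 3 - 8*A³/3
1/(F(-75, 271) + s((6*(-5))*(-1))) = 1/(-75 + (3 - 8*((6*(-5))*(-1))³/3)) = 1/(-75 + (3 - 8*(-30*(-1))³/3)) = 1/(-75 + (3 - 8/3*30³)) = 1/(-75 + (3 - 8/3*27000)) = 1/(-75 + (3 - 72000)) = 1/(-75 - 71997) = 1/(-72072) = -1/72072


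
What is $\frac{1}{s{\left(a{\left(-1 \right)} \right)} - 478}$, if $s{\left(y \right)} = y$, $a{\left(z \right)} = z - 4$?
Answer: $- \frac{1}{483} \approx -0.0020704$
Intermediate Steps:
$a{\left(z \right)} = -4 + z$
$\frac{1}{s{\left(a{\left(-1 \right)} \right)} - 478} = \frac{1}{\left(-4 - 1\right) - 478} = \frac{1}{-5 - 478} = \frac{1}{-483} = - \frac{1}{483}$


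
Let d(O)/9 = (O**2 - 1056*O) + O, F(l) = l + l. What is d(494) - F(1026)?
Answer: -2496258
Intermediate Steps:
F(l) = 2*l
d(O) = -9495*O + 9*O**2 (d(O) = 9*((O**2 - 1056*O) + O) = 9*(O**2 - 1055*O) = -9495*O + 9*O**2)
d(494) - F(1026) = 9*494*(-1055 + 494) - 2*1026 = 9*494*(-561) - 1*2052 = -2494206 - 2052 = -2496258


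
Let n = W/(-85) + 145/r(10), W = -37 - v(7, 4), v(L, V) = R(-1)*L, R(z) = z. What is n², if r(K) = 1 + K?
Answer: 6405961/34969 ≈ 183.19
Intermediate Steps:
v(L, V) = -L
W = -30 (W = -37 - (-1)*7 = -37 - 1*(-7) = -37 + 7 = -30)
n = 2531/187 (n = -30/(-85) + 145/(1 + 10) = -30*(-1/85) + 145/11 = 6/17 + 145*(1/11) = 6/17 + 145/11 = 2531/187 ≈ 13.535)
n² = (2531/187)² = 6405961/34969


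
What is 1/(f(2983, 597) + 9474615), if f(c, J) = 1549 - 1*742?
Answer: 1/9475422 ≈ 1.0554e-7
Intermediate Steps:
f(c, J) = 807 (f(c, J) = 1549 - 742 = 807)
1/(f(2983, 597) + 9474615) = 1/(807 + 9474615) = 1/9475422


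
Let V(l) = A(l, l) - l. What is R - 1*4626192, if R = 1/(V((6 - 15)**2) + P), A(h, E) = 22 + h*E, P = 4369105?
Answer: -20242398098543/4375607 ≈ -4.6262e+6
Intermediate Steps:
A(h, E) = 22 + E*h
V(l) = 22 + l**2 - l (V(l) = (22 + l*l) - l = (22 + l**2) - l = 22 + l**2 - l)
R = 1/4375607 (R = 1/((22 + ((6 - 15)**2)**2 - (6 - 15)**2) + 4369105) = 1/((22 + ((-9)**2)**2 - 1*(-9)**2) + 4369105) = 1/((22 + 81**2 - 1*81) + 4369105) = 1/((22 + 6561 - 81) + 4369105) = 1/(6502 + 4369105) = 1/4375607 ≈ 2.2854e-7)
R - 1*4626192 = 1/4375607 - 1*4626192 = 1/4375607 - 4626192 = -20242398098543/4375607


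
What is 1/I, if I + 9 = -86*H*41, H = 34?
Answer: -1/119893 ≈ -8.3408e-6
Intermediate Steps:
I = -119893 (I = -9 - 86*34*41 = -9 - 2924*41 = -9 - 119884 = -119893)
1/I = 1/(-119893) = -1/119893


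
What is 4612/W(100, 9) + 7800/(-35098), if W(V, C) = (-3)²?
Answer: 80900888/157941 ≈ 512.22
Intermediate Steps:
W(V, C) = 9
4612/W(100, 9) + 7800/(-35098) = 4612/9 + 7800/(-35098) = 4612*(⅑) + 7800*(-1/35098) = 4612/9 - 3900/17549 = 80900888/157941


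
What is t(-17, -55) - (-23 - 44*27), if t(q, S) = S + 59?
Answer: 1215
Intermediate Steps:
t(q, S) = 59 + S
t(-17, -55) - (-23 - 44*27) = (59 - 55) - (-23 - 44*27) = 4 - (-23 - 1188) = 4 - 1*(-1211) = 4 + 1211 = 1215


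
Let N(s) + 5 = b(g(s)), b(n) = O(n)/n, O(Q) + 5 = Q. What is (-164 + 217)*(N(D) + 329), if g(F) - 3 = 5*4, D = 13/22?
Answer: 395910/23 ≈ 17213.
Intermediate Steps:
O(Q) = -5 + Q
D = 13/22 (D = 13*(1/22) = 13/22 ≈ 0.59091)
g(F) = 23 (g(F) = 3 + 5*4 = 3 + 20 = 23)
b(n) = (-5 + n)/n
N(s) = -97/23 (N(s) = -5 + (-5 + 23)/23 = -5 + (1/23)*18 = -5 + 18/23 = -97/23)
(-164 + 217)*(N(D) + 329) = (-164 + 217)*(-97/23 + 329) = 53*(7470/23) = 395910/23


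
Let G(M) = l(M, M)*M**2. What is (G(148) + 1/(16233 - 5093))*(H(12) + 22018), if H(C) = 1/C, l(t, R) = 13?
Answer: 838132595973977/133680 ≈ 6.2697e+9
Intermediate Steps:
G(M) = 13*M**2
(G(148) + 1/(16233 - 5093))*(H(12) + 22018) = (13*148**2 + 1/(16233 - 5093))*(1/12 + 22018) = (13*21904 + 1/11140)*(1/12 + 22018) = (284752 + 1/11140)*(264217/12) = (3172137281/11140)*(264217/12) = 838132595973977/133680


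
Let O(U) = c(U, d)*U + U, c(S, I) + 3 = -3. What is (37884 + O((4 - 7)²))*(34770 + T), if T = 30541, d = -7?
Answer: 2471302929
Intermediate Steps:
c(S, I) = -6 (c(S, I) = -3 - 3 = -6)
O(U) = -5*U (O(U) = -6*U + U = -5*U)
(37884 + O((4 - 7)²))*(34770 + T) = (37884 - 5*(4 - 7)²)*(34770 + 30541) = (37884 - 5*(-3)²)*65311 = (37884 - 5*9)*65311 = (37884 - 45)*65311 = 37839*65311 = 2471302929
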